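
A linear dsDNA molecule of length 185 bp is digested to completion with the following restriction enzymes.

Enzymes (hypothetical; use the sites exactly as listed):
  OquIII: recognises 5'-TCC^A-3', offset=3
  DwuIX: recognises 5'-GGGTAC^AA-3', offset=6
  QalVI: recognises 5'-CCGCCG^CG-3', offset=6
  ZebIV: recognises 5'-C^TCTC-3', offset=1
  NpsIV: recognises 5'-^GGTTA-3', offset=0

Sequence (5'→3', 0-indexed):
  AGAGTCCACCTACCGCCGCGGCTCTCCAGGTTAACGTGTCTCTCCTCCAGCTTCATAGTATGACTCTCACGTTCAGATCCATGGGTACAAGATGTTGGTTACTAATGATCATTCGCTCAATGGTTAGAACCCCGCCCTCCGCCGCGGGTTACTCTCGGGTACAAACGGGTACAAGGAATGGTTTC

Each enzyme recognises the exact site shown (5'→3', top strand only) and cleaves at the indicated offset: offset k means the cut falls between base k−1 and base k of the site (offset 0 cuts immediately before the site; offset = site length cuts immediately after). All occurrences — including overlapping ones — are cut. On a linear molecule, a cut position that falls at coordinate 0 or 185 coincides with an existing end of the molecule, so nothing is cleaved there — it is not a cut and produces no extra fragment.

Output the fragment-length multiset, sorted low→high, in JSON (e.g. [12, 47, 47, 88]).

[1,2,4,5,6,7,8,8,8,10,10,11,12,13,16,16,23,25]

Site scan:
  OquIII (TCCA, off=3): starts [4, 24, 45, 77] → cuts [7, 27, 48, 80]
  DwuIX (GGGTACAA, off=6): starts [82, 156, 166] → cuts [88, 162, 172]
  QalVI (CCGCCGCG, off=6): starts [12, 138] → cuts [18, 144]
  ZebIV (CTCTC, off=1): starts [21, 39, 63, 151] → cuts [22, 40, 64, 152]
  NpsIV (GGTTA, off=0): starts [28, 96, 121, 146] → cuts [28, 96, 121, 146]

All cut coordinates (distinct, sorted): [7, 18, 22, 27, 28, 40, 48, 64, 80, 88, 96, 121, 144, 146, 152, 162, 172]

Fragments:
  [0,7): 7 bp
  [7,18): 11 bp
  [18,22): 4 bp
  [22,27): 5 bp
  [27,28): 1 bp
  [28,40): 12 bp
  [40,48): 8 bp
  [48,64): 16 bp
  [64,80): 16 bp
  [80,88): 8 bp
  [88,96): 8 bp
  [96,121): 25 bp
  [121,144): 23 bp
  [144,146): 2 bp
  [146,152): 6 bp
  [152,162): 10 bp
  [162,172): 10 bp
  [172,185): 13 bp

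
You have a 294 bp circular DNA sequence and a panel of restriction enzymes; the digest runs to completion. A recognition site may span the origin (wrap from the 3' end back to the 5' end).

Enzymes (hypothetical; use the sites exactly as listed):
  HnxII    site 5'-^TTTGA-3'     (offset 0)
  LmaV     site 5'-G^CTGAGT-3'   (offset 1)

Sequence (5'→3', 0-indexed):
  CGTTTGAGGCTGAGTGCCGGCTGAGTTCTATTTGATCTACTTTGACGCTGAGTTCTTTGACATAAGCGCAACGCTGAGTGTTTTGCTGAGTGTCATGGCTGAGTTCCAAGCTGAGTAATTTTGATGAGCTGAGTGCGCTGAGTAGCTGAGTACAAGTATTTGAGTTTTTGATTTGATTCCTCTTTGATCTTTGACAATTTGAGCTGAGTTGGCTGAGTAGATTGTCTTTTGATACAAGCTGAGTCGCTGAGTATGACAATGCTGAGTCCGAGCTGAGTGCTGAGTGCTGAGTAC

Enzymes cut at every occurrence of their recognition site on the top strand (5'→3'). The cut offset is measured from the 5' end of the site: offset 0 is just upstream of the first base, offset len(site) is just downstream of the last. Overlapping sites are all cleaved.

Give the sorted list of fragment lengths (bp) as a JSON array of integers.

Per-enzyme occurrences:
  HnxII (TTTGA, off=0): starts [2, 30, 40, 55, 119, 158, 166, 171, 182, 189, 197, 227] → cuts [2, 30, 40, 55, 119, 158, 166, 171, 182, 189, 197, 227]
  LmaV (GCTGAGT, off=1): starts [8, 19, 46, 72, 84, 97, 109, 127, 136, 144, 202, 211, 237, 245, 260, 271, 278, 285] → cuts [9, 20, 47, 73, 85, 98, 110, 128, 137, 145, 203, 212, 238, 246, 261, 272, 279, 286]

All cut coordinates (distinct, sorted): [2, 9, 20, 30, 40, 47, 55, 73, 85, 98, 110, 119, 128, 137, 145, 158, 166, 171, 182, 189, 197, 203, 212, 227, 238, 246, 261, 272, 279, 286]

Fragment lengths:
  2→9: 7 bp
  9→20: 11 bp
  20→30: 10 bp
  30→40: 10 bp
  40→47: 7 bp
  47→55: 8 bp
  55→73: 18 bp
  73→85: 12 bp
  85→98: 13 bp
  98→110: 12 bp
  110→119: 9 bp
  119→128: 9 bp
  128→137: 9 bp
  137→145: 8 bp
  145→158: 13 bp
  158→166: 8 bp
  166→171: 5 bp
  171→182: 11 bp
  182→189: 7 bp
  189→197: 8 bp
  197→203: 6 bp
  203→212: 9 bp
  212→227: 15 bp
  227→238: 11 bp
  238→246: 8 bp
  246→261: 15 bp
  261→272: 11 bp
  272→279: 7 bp
  279→286: 7 bp
  286→2 (wrap): 294-286+2 = 10 bp

[5,6,7,7,7,7,7,8,8,8,8,8,9,9,9,9,10,10,10,11,11,11,11,12,12,13,13,15,15,18]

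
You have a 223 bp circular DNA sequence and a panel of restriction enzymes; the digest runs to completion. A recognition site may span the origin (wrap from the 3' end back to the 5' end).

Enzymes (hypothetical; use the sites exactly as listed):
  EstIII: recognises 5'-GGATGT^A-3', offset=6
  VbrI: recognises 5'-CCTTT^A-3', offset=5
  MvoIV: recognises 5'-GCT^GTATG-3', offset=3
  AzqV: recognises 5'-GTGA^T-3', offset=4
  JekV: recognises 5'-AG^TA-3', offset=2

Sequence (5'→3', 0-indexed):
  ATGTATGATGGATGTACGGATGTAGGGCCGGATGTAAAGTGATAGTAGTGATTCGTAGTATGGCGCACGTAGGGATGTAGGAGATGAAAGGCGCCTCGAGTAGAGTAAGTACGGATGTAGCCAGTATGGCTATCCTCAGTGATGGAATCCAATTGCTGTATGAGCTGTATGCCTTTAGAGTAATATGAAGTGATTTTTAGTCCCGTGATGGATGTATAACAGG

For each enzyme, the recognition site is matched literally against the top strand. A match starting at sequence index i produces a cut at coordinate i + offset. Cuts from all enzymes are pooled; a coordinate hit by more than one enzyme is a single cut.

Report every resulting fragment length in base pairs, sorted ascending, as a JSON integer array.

Site scan:
  EstIII GGATGTA/6: at [9, 17, 29, 72, 112, 209, 221] ⇒ [4, 15, 23, 35, 78, 118, 215]
  VbrI CCTTTA/5: at [171] ⇒ [176]
  MvoIV GCTGTATG/3: at [154, 163] ⇒ [157, 166]
  AzqV GTGAT/4: at [38, 47, 138, 189, 204] ⇒ [42, 51, 142, 193, 208]
  JekV AGTA/2: at [43, 56, 98, 103, 107, 122, 178] ⇒ [45, 58, 100, 105, 109, 124, 180]

All cut coordinates (distinct, sorted): [4, 15, 23, 35, 42, 45, 51, 58, 78, 100, 105, 109, 118, 124, 142, 157, 166, 176, 180, 193, 208, 215]

Fragments:
  4→15: 11 bp
  15→23: 8 bp
  23→35: 12 bp
  35→42: 7 bp
  42→45: 3 bp
  45→51: 6 bp
  51→58: 7 bp
  58→78: 20 bp
  78→100: 22 bp
  100→105: 5 bp
  105→109: 4 bp
  109→118: 9 bp
  118→124: 6 bp
  124→142: 18 bp
  142→157: 15 bp
  157→166: 9 bp
  166→176: 10 bp
  176→180: 4 bp
  180→193: 13 bp
  193→208: 15 bp
  208→215: 7 bp
  215→4 (wrap): 223-215+4 = 12 bp

[3,4,4,5,6,6,7,7,7,8,9,9,10,11,12,12,13,15,15,18,20,22]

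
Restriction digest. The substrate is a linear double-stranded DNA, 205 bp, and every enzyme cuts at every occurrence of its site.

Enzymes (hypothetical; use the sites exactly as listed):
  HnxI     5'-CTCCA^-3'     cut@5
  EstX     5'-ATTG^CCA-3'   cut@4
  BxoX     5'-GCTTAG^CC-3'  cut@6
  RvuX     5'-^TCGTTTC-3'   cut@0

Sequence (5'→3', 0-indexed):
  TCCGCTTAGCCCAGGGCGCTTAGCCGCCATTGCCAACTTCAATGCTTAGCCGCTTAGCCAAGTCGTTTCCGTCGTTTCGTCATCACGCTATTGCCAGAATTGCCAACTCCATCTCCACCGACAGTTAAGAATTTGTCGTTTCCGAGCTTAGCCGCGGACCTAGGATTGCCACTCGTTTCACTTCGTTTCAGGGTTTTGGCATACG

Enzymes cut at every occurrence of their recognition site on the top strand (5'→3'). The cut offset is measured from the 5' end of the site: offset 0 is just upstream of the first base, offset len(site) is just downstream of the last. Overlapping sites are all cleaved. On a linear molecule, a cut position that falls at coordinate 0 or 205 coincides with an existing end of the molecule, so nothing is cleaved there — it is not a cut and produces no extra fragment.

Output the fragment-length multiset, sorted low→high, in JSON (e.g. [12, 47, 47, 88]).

Per-enzyme occurrences:
  HnxI CTCCA/5: at [106, 112] ⇒ [111, 117]
  EstX ATTGCCA/4: at [28, 89, 98, 164] ⇒ [32, 93, 102, 168]
  BxoX GCTTAGCC/6: at [3, 17, 43, 51, 145] ⇒ [9, 23, 49, 57, 151]
  RvuX TCGTTTC/0: at [62, 71, 135, 172, 182] ⇒ [62, 71, 135, 172, 182]

All cut coordinates (distinct, sorted): [9, 23, 32, 49, 57, 62, 71, 93, 102, 111, 117, 135, 151, 168, 172, 182]

Fragments:
  [0,9): 9 bp
  [9,23): 14 bp
  [23,32): 9 bp
  [32,49): 17 bp
  [49,57): 8 bp
  [57,62): 5 bp
  [62,71): 9 bp
  [71,93): 22 bp
  [93,102): 9 bp
  [102,111): 9 bp
  [111,117): 6 bp
  [117,135): 18 bp
  [135,151): 16 bp
  [151,168): 17 bp
  [168,172): 4 bp
  [172,182): 10 bp
  [182,205): 23 bp

[4,5,6,8,9,9,9,9,9,10,14,16,17,17,18,22,23]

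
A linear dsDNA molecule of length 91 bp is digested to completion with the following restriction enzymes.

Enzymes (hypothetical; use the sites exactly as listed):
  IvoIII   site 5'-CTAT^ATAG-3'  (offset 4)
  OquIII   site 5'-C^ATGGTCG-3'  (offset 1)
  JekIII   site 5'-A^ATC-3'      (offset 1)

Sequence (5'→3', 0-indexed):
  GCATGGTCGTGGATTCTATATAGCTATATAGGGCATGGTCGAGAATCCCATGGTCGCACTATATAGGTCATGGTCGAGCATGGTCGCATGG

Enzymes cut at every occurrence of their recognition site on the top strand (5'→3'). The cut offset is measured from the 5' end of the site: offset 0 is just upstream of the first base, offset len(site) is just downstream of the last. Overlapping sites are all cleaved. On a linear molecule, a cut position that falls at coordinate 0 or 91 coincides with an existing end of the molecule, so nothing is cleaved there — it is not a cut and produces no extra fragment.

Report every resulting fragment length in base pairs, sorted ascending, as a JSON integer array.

Per-enzyme occurrences:
  IvoIII (CTATATAG, off=4): starts [15, 23, 58] → cuts [19, 27, 62]
  OquIII (CATGGTCG, off=1): starts [1, 33, 48, 68, 78] → cuts [2, 34, 49, 69, 79]
  JekIII (AATC, off=1): starts [43] → cuts [44]

All cut coordinates (distinct, sorted): [2, 19, 27, 34, 44, 49, 62, 69, 79]

Fragments:
  [0,2): 2 bp
  [2,19): 17 bp
  [19,27): 8 bp
  [27,34): 7 bp
  [34,44): 10 bp
  [44,49): 5 bp
  [49,62): 13 bp
  [62,69): 7 bp
  [69,79): 10 bp
  [79,91): 12 bp

[2,5,7,7,8,10,10,12,13,17]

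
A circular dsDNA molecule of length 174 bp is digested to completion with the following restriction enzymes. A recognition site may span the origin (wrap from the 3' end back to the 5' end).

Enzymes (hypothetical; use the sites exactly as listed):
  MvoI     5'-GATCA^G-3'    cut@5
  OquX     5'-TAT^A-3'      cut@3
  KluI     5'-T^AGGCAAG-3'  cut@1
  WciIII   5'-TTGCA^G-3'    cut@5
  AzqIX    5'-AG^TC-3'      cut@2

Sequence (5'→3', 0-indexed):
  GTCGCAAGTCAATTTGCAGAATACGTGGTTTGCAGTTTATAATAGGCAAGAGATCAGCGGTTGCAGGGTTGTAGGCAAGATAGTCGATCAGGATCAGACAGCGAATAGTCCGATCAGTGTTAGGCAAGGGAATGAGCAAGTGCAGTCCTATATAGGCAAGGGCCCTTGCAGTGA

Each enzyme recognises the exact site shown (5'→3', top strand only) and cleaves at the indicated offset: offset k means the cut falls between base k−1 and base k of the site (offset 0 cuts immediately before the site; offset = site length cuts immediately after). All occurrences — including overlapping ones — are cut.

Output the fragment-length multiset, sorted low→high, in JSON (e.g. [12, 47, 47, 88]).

[2,3,5,5,6,6,6,7,7,7,8,9,10,11,12,13,16,17,24]

Per-enzyme occurrences:
  MvoI (GATCAG, off=5): starts [51, 85, 91, 111] → cuts [56, 90, 96, 116]
  OquX (TATA, off=3): starts [37, 148, 150] → cuts [40, 151, 153]
  KluI (TAGGCAAG, off=1): starts [42, 71, 120, 152] → cuts [43, 72, 121, 153]
  WciIII (TTGCAG, off=5): starts [13, 29, 60, 165] → cuts [18, 34, 65, 170]
  AzqIX (AGTC, off=2): starts [6, 81, 106, 143, 173] → cuts [1, 8, 83, 108, 145]

All cut coordinates (distinct, sorted): [1, 8, 18, 34, 40, 43, 56, 65, 72, 83, 90, 96, 108, 116, 121, 145, 151, 153, 170]

Fragment lengths:
  1→8: 7 bp
  8→18: 10 bp
  18→34: 16 bp
  34→40: 6 bp
  40→43: 3 bp
  43→56: 13 bp
  56→65: 9 bp
  65→72: 7 bp
  72→83: 11 bp
  83→90: 7 bp
  90→96: 6 bp
  96→108: 12 bp
  108→116: 8 bp
  116→121: 5 bp
  121→145: 24 bp
  145→151: 6 bp
  151→153: 2 bp
  153→170: 17 bp
  170→1 (wrap): 174-170+1 = 5 bp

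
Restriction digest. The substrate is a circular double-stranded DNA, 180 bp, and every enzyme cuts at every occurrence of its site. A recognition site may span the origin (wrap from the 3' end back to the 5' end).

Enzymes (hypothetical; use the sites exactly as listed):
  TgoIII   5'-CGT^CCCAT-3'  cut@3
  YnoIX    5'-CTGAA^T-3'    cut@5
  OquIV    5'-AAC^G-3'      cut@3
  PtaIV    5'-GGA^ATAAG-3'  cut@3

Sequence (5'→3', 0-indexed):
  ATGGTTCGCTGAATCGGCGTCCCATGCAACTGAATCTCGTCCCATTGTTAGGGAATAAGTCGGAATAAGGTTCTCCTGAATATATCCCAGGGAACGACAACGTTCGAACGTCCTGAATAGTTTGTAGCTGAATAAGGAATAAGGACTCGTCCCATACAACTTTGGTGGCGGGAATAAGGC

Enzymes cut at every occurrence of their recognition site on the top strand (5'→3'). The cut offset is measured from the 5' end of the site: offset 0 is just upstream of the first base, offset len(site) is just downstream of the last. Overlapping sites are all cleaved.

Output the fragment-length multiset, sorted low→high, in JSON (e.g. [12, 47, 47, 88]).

[6,6,6,7,8,8,10,12,14,14,15,15,16,20,23]

Site scan:
  TgoIII CGTCCCAT/3: at [17, 37, 147] ⇒ [20, 40, 150]
  YnoIX CTGAAT/5: at [8, 29, 75, 112, 127] ⇒ [13, 34, 80, 117, 132]
  OquIV AACG/3: at [92, 98, 106] ⇒ [95, 101, 109]
  PtaIV GGAATAAG/3: at [51, 61, 135, 170] ⇒ [54, 64, 138, 173]

All cut coordinates (distinct, sorted): [13, 20, 34, 40, 54, 64, 80, 95, 101, 109, 117, 132, 138, 150, 173]

Fragment lengths:
  13→20: 7 bp
  20→34: 14 bp
  34→40: 6 bp
  40→54: 14 bp
  54→64: 10 bp
  64→80: 16 bp
  80→95: 15 bp
  95→101: 6 bp
  101→109: 8 bp
  109→117: 8 bp
  117→132: 15 bp
  132→138: 6 bp
  138→150: 12 bp
  150→173: 23 bp
  173→13 (wrap): 180-173+13 = 20 bp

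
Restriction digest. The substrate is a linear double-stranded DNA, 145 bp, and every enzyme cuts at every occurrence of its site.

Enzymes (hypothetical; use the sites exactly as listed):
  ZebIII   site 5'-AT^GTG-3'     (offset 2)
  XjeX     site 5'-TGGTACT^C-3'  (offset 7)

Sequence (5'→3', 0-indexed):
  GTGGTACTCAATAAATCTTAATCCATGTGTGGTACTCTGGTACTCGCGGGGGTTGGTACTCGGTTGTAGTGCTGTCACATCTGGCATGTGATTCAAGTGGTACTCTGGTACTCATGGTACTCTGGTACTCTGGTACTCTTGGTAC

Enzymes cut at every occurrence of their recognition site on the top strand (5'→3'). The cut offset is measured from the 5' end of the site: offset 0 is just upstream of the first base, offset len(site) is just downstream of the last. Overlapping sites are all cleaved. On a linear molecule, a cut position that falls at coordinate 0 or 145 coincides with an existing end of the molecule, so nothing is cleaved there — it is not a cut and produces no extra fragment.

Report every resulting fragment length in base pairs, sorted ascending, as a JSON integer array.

Site scan:
  ZebIII (ATGTG, off=2): starts [24, 85] → cuts [26, 87]
  XjeX (TGGTACTC, off=7): starts [1, 29, 37, 53, 97, 105, 114, 122, 130] → cuts [8, 36, 44, 60, 104, 112, 121, 129, 137]

Pooled cuts: [8, 26, 36, 44, 60, 87, 104, 112, 121, 129, 137]

Fragments:
  [0,8): 8 bp
  [8,26): 18 bp
  [26,36): 10 bp
  [36,44): 8 bp
  [44,60): 16 bp
  [60,87): 27 bp
  [87,104): 17 bp
  [104,112): 8 bp
  [112,121): 9 bp
  [121,129): 8 bp
  [129,137): 8 bp
  [137,145): 8 bp

[8,8,8,8,8,8,9,10,16,17,18,27]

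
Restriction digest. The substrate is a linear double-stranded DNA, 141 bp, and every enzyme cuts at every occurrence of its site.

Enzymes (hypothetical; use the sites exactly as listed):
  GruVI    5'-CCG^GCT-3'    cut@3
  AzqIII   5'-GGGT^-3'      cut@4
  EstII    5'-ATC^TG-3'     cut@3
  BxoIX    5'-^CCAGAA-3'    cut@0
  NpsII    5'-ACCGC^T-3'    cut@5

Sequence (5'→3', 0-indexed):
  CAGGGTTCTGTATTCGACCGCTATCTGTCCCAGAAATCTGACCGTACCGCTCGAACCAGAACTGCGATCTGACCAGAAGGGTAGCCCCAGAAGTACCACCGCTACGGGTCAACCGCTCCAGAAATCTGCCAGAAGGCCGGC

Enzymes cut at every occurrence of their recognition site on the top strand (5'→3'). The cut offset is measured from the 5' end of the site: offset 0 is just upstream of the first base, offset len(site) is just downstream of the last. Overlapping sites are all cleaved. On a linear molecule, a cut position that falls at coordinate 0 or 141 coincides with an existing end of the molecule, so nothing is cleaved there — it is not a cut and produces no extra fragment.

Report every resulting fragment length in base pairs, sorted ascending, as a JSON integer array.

Site scan:
  GruVI (CCGGCT, off=3): no sites
  AzqIII (GGGT, off=4): starts [2, 78, 105] → cuts [6, 82, 109]
  EstII (ATCTG, off=3): starts [22, 35, 66, 123] → cuts [25, 38, 69, 126]
  BxoIX (CCAGAA, off=0): starts [29, 55, 72, 86, 117, 128] → cuts [29, 55, 72, 86, 117, 128]
  NpsII (ACCGCT, off=5): starts [16, 45, 97, 111] → cuts [21, 50, 102, 116]

All cut coordinates (distinct, sorted): [6, 21, 25, 29, 38, 50, 55, 69, 72, 82, 86, 102, 109, 116, 117, 126, 128]

Fragment lengths:
  [0,6): 6 bp
  [6,21): 15 bp
  [21,25): 4 bp
  [25,29): 4 bp
  [29,38): 9 bp
  [38,50): 12 bp
  [50,55): 5 bp
  [55,69): 14 bp
  [69,72): 3 bp
  [72,82): 10 bp
  [82,86): 4 bp
  [86,102): 16 bp
  [102,109): 7 bp
  [109,116): 7 bp
  [116,117): 1 bp
  [117,126): 9 bp
  [126,128): 2 bp
  [128,141): 13 bp

[1,2,3,4,4,4,5,6,7,7,9,9,10,12,13,14,15,16]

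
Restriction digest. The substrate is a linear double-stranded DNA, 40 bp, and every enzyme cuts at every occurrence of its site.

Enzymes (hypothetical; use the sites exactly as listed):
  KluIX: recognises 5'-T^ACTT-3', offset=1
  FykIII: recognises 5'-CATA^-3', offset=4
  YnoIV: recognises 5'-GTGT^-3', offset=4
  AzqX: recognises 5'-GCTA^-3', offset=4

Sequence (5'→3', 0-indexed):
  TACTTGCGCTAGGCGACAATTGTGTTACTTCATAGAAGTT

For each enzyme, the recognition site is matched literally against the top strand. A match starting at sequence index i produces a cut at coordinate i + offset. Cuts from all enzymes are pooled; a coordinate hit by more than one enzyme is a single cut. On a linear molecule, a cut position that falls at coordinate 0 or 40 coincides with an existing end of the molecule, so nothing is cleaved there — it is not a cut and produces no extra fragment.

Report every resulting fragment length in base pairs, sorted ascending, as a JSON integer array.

[1,1,6,8,10,14]

Scan for sites:
  KluIX TACTT/1: at [0, 25] ⇒ [1, 26]
  FykIII CATA/4: at [30] ⇒ [34]
  YnoIV GTGT/4: at [21] ⇒ [25]
  AzqX GCTA/4: at [7] ⇒ [11]

All cut coordinates (distinct, sorted): [1, 11, 25, 26, 34]

Fragment lengths:
  [0,1): 1 bp
  [1,11): 10 bp
  [11,25): 14 bp
  [25,26): 1 bp
  [26,34): 8 bp
  [34,40): 6 bp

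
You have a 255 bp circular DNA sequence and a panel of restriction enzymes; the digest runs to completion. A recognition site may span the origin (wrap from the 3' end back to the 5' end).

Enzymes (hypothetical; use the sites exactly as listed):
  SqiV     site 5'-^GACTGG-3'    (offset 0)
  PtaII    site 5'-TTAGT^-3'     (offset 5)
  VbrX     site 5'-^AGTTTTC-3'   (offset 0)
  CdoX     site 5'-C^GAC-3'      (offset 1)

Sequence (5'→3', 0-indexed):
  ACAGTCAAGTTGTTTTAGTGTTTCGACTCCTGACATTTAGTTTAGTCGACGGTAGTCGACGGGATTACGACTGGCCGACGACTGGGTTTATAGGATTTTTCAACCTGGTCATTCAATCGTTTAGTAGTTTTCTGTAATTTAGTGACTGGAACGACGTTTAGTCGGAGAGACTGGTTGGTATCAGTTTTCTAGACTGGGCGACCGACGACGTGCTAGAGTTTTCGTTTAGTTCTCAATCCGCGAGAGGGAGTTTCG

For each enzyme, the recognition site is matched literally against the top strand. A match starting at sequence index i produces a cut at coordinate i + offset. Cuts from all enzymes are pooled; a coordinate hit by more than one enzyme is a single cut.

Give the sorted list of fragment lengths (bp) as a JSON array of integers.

Scan for sites:
  SqiV (GACTGG, off=0): starts [68, 79, 143, 168, 191] → cuts [68, 79, 143, 168, 191]
  PtaII (TTAGT, off=5): starts [14, 36, 41, 120, 138, 157, 225] → cuts [19, 41, 46, 125, 143, 162, 230]
  VbrX (AGTTTTC, off=0): starts [125, 182, 216] → cuts [125, 182, 216]
  CdoX (CGAC, off=1): starts [23, 46, 56, 67, 75, 78, 151, 198, 202, 205, 253] → cuts [24, 47, 57, 68, 76, 79, 152, 199, 203, 206, 254]

All cut coordinates (distinct, sorted): [19, 24, 41, 46, 47, 57, 68, 76, 79, 125, 143, 152, 162, 168, 182, 191, 199, 203, 206, 216, 230, 254]

Fragment lengths:
  19→24: 5 bp
  24→41: 17 bp
  41→46: 5 bp
  46→47: 1 bp
  47→57: 10 bp
  57→68: 11 bp
  68→76: 8 bp
  76→79: 3 bp
  79→125: 46 bp
  125→143: 18 bp
  143→152: 9 bp
  152→162: 10 bp
  162→168: 6 bp
  168→182: 14 bp
  182→191: 9 bp
  191→199: 8 bp
  199→203: 4 bp
  203→206: 3 bp
  206→216: 10 bp
  216→230: 14 bp
  230→254: 24 bp
  254→19 (wrap): 255-254+19 = 20 bp

[1,3,3,4,5,5,6,8,8,9,9,10,10,10,11,14,14,17,18,20,24,46]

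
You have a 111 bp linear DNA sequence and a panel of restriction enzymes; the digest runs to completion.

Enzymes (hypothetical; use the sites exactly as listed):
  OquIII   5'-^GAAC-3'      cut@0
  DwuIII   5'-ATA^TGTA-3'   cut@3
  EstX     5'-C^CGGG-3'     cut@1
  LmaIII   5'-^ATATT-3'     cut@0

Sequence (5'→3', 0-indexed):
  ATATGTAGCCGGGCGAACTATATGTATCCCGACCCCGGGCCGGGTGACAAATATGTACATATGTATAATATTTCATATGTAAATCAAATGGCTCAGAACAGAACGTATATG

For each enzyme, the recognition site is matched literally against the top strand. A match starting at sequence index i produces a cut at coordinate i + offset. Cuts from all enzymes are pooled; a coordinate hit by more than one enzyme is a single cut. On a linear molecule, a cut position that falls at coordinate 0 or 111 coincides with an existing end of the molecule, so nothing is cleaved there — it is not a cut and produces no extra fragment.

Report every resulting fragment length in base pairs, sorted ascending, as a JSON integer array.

Site scan:
  OquIII (GAAC, off=0): starts [14, 95, 100] → cuts [14, 95, 100]
  DwuIII (ATATGTA, off=3): starts [0, 19, 50, 58, 74] → cuts [3, 22, 53, 61, 77]
  EstX (CCGGG, off=1): starts [8, 34, 39] → cuts [9, 35, 40]
  LmaIII (ATATT, off=0): starts [67] → cuts [67]

All cut coordinates (distinct, sorted): [3, 9, 14, 22, 35, 40, 53, 61, 67, 77, 95, 100]

Fragments:
  [0,3): 3 bp
  [3,9): 6 bp
  [9,14): 5 bp
  [14,22): 8 bp
  [22,35): 13 bp
  [35,40): 5 bp
  [40,53): 13 bp
  [53,61): 8 bp
  [61,67): 6 bp
  [67,77): 10 bp
  [77,95): 18 bp
  [95,100): 5 bp
  [100,111): 11 bp

[3,5,5,5,6,6,8,8,10,11,13,13,18]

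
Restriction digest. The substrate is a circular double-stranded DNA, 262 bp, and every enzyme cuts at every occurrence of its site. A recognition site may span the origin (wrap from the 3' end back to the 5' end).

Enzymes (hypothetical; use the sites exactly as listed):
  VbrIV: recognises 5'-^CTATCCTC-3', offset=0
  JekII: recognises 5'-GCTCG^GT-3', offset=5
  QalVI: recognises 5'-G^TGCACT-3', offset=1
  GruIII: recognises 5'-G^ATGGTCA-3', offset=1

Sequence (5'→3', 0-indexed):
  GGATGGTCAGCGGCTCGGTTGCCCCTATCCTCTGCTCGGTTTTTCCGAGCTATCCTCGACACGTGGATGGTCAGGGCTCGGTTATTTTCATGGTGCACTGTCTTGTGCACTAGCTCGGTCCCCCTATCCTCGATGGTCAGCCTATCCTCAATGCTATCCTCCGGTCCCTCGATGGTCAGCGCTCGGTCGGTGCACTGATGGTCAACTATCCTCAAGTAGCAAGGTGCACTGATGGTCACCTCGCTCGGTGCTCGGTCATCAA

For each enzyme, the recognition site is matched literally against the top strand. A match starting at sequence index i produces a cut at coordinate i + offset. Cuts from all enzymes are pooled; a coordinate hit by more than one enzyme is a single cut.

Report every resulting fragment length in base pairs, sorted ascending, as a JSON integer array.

Scan for sites:
  VbrIV (CTATCCTC, off=0): starts [24, 49, 123, 141, 153, 205] → cuts [24, 49, 123, 141, 153, 205]
  JekII (GCTCGGT, off=5): starts [12, 33, 75, 112, 180, 242, 249] → cuts [17, 38, 80, 117, 185, 247, 254]
  QalVI (GTGCACT, off=1): starts [92, 104, 189, 223] → cuts [93, 105, 190, 224]
  GruIII (GATGGTCA, off=1): starts [1, 65, 131, 170, 196, 230] → cuts [2, 66, 132, 171, 197, 231]

Pooled cuts: [2, 17, 24, 38, 49, 66, 80, 93, 105, 117, 123, 132, 141, 153, 171, 185, 190, 197, 205, 224, 231, 247, 254]

Fragments:
  2→17: 15 bp
  17→24: 7 bp
  24→38: 14 bp
  38→49: 11 bp
  49→66: 17 bp
  66→80: 14 bp
  80→93: 13 bp
  93→105: 12 bp
  105→117: 12 bp
  117→123: 6 bp
  123→132: 9 bp
  132→141: 9 bp
  141→153: 12 bp
  153→171: 18 bp
  171→185: 14 bp
  185→190: 5 bp
  190→197: 7 bp
  197→205: 8 bp
  205→224: 19 bp
  224→231: 7 bp
  231→247: 16 bp
  247→254: 7 bp
  254→2 (wrap): 262-254+2 = 10 bp

[5,6,7,7,7,7,8,9,9,10,11,12,12,12,13,14,14,14,15,16,17,18,19]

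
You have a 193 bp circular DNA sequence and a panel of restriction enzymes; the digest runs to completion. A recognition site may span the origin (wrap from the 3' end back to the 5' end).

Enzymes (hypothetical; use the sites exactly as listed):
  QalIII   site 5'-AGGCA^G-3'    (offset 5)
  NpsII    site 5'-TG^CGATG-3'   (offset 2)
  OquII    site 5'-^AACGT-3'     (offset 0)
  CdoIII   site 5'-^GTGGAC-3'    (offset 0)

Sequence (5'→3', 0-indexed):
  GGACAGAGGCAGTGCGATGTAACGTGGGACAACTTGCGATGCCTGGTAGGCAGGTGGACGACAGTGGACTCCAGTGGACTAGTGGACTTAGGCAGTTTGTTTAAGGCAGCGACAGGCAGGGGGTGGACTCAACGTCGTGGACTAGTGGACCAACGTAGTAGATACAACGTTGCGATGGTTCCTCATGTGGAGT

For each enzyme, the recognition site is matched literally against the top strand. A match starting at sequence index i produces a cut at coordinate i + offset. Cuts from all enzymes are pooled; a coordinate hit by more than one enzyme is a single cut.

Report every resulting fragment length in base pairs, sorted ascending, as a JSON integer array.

[1,3,4,6,6,7,7,8,8,8,10,10,10,13,13,14,14,16,16,19]

Site scan:
  QalIII AGGCAG/5: at [6, 47, 89, 103, 113] ⇒ [11, 52, 94, 108, 118]
  NpsII TGCGATG/2: at [12, 34, 170] ⇒ [14, 36, 172]
  OquII AACGT/0: at [20, 130, 151, 165] ⇒ [20, 130, 151, 165]
  CdoIII GTGGAC/0: at [53, 63, 73, 81, 122, 136, 144, 191] ⇒ [53, 63, 73, 81, 122, 136, 144, 191]

All cut coordinates (distinct, sorted): [11, 14, 20, 36, 52, 53, 63, 73, 81, 94, 108, 118, 122, 130, 136, 144, 151, 165, 172, 191]

Fragments:
  11→14: 3 bp
  14→20: 6 bp
  20→36: 16 bp
  36→52: 16 bp
  52→53: 1 bp
  53→63: 10 bp
  63→73: 10 bp
  73→81: 8 bp
  81→94: 13 bp
  94→108: 14 bp
  108→118: 10 bp
  118→122: 4 bp
  122→130: 8 bp
  130→136: 6 bp
  136→144: 8 bp
  144→151: 7 bp
  151→165: 14 bp
  165→172: 7 bp
  172→191: 19 bp
  191→11 (wrap): 193-191+11 = 13 bp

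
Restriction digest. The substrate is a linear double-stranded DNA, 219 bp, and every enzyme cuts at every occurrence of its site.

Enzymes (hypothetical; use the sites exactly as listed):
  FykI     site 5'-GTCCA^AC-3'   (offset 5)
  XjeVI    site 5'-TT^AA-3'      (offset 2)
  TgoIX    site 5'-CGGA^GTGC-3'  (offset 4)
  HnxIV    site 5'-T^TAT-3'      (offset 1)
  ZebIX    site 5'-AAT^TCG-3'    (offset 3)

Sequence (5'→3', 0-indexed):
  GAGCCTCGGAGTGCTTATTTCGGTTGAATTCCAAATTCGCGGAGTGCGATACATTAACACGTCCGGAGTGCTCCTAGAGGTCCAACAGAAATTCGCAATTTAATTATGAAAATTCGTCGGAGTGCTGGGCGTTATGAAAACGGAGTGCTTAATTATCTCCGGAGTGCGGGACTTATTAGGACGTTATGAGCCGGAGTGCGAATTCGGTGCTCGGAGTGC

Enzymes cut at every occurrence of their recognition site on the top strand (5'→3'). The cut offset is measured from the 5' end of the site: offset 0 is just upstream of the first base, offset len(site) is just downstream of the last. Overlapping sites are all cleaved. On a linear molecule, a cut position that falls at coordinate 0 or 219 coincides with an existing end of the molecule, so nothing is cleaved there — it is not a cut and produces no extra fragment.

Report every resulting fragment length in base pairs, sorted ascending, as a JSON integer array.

[3,3,4,5,6,7,8,8,8,9,9,10,10,10,11,11,11,12,12,12,12,17,21]

Site scan:
  FykI GTCCAAC/5: at [79] ⇒ [84]
  XjeVI TTAA/2: at [53, 99, 148] ⇒ [55, 101, 150]
  TgoIX CGGAGTGC/4: at [6, 39, 63, 117, 140, 159, 191, 211] ⇒ [10, 43, 67, 121, 144, 163, 195, 215]
  HnxIV TTAT/1: at [14, 103, 131, 152, 172, 183] ⇒ [15, 104, 132, 153, 173, 184]
  ZebIX AATTCG/3: at [33, 89, 110, 200] ⇒ [36, 92, 113, 203]

Pooled cuts: [10, 15, 36, 43, 55, 67, 84, 92, 101, 104, 113, 121, 132, 144, 150, 153, 163, 173, 184, 195, 203, 215]

Fragments:
  [0,10): 10 bp
  [10,15): 5 bp
  [15,36): 21 bp
  [36,43): 7 bp
  [43,55): 12 bp
  [55,67): 12 bp
  [67,84): 17 bp
  [84,92): 8 bp
  [92,101): 9 bp
  [101,104): 3 bp
  [104,113): 9 bp
  [113,121): 8 bp
  [121,132): 11 bp
  [132,144): 12 bp
  [144,150): 6 bp
  [150,153): 3 bp
  [153,163): 10 bp
  [163,173): 10 bp
  [173,184): 11 bp
  [184,195): 11 bp
  [195,203): 8 bp
  [203,215): 12 bp
  [215,219): 4 bp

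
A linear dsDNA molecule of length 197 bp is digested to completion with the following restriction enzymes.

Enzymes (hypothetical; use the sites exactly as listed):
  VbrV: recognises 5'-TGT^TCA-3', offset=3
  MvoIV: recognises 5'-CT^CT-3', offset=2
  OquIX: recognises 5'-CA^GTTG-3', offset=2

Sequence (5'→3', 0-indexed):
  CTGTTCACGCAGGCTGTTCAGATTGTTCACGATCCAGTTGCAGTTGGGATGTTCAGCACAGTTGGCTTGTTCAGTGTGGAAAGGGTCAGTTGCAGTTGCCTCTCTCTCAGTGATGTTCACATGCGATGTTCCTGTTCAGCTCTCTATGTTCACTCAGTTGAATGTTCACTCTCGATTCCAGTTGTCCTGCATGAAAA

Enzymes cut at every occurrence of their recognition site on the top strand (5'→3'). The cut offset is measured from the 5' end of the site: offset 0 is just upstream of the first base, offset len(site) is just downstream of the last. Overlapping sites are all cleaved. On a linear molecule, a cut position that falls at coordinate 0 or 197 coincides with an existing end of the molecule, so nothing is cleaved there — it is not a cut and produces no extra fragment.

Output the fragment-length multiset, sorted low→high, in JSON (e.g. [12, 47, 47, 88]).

Per-enzyme occurrences:
  VbrV TGTTCA/3: at [1, 14, 23, 49, 67, 113, 132, 146, 162] ⇒ [4, 17, 26, 52, 70, 116, 135, 149, 165]
  MvoIV CTCT/2: at [99, 101, 103, 139, 141, 168] ⇒ [101, 103, 105, 141, 143, 170]
  OquIX CAGTTG/2: at [34, 40, 58, 86, 92, 154, 178] ⇒ [36, 42, 60, 88, 94, 156, 180]

Pooled cuts: [4, 17, 26, 36, 42, 52, 60, 70, 88, 94, 101, 103, 105, 116, 135, 141, 143, 149, 156, 165, 170, 180]

Fragments:
  [0,4): 4 bp
  [4,17): 13 bp
  [17,26): 9 bp
  [26,36): 10 bp
  [36,42): 6 bp
  [42,52): 10 bp
  [52,60): 8 bp
  [60,70): 10 bp
  [70,88): 18 bp
  [88,94): 6 bp
  [94,101): 7 bp
  [101,103): 2 bp
  [103,105): 2 bp
  [105,116): 11 bp
  [116,135): 19 bp
  [135,141): 6 bp
  [141,143): 2 bp
  [143,149): 6 bp
  [149,156): 7 bp
  [156,165): 9 bp
  [165,170): 5 bp
  [170,180): 10 bp
  [180,197): 17 bp

[2,2,2,4,5,6,6,6,6,7,7,8,9,9,10,10,10,10,11,13,17,18,19]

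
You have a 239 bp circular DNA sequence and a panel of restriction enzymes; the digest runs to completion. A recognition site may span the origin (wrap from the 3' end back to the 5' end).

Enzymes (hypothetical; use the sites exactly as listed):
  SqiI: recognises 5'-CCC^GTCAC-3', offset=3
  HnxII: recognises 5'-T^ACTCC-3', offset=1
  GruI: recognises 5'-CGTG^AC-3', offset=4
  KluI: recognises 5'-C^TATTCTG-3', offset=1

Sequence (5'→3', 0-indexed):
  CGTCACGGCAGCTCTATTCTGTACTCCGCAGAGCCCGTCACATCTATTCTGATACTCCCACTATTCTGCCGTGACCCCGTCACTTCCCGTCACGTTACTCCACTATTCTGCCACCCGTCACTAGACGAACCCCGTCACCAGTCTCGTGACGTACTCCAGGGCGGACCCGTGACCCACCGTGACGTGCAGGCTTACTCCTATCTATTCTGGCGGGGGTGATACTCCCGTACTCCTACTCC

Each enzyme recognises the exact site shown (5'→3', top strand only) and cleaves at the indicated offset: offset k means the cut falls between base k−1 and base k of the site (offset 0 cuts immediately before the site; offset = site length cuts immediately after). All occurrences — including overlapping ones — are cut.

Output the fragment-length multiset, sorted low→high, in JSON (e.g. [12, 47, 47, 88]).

Per-enzyme occurrences:
  SqiI (CCCGTCAC, off=3): starts [33, 75, 85, 113, 130, 237] → cuts [1, 36, 78, 88, 116, 133]
  HnxII (TACTCC, off=1): starts [21, 52, 95, 151, 192, 219, 227, 233] → cuts [22, 53, 96, 152, 193, 220, 228, 234]
  GruI (CGTGAC, off=4): starts [69, 144, 167, 177] → cuts [73, 148, 171, 181]
  KluI (CTATTCTG, off=1): starts [13, 43, 60, 102, 201] → cuts [14, 44, 61, 103, 202]

Pooled cuts: [1, 14, 22, 36, 44, 53, 61, 73, 78, 88, 96, 103, 116, 133, 148, 152, 171, 181, 193, 202, 220, 228, 234]

Fragments:
  1→14: 13 bp
  14→22: 8 bp
  22→36: 14 bp
  36→44: 8 bp
  44→53: 9 bp
  53→61: 8 bp
  61→73: 12 bp
  73→78: 5 bp
  78→88: 10 bp
  88→96: 8 bp
  96→103: 7 bp
  103→116: 13 bp
  116→133: 17 bp
  133→148: 15 bp
  148→152: 4 bp
  152→171: 19 bp
  171→181: 10 bp
  181→193: 12 bp
  193→202: 9 bp
  202→220: 18 bp
  220→228: 8 bp
  228→234: 6 bp
  234→1 (wrap): 239-234+1 = 6 bp

[4,5,6,6,7,8,8,8,8,8,9,9,10,10,12,12,13,13,14,15,17,18,19]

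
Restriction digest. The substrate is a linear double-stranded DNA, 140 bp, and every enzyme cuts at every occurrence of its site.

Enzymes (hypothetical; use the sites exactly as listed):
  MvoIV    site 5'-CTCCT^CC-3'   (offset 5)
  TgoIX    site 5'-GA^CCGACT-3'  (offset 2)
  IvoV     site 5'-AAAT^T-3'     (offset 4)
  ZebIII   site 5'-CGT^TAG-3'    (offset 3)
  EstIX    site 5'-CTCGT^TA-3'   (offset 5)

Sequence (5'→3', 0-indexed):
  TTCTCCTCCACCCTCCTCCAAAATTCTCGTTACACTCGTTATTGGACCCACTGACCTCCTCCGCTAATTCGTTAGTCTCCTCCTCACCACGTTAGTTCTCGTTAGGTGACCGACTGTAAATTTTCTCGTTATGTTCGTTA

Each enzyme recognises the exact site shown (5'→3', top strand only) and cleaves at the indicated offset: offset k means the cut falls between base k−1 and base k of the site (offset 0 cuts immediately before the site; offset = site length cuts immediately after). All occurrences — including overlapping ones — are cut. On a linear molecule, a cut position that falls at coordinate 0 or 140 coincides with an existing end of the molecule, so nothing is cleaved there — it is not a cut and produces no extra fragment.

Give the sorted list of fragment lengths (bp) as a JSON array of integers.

[6,7,7,7,8,9,9,10,10,11,11,12,12,21]

Site scan:
  MvoIV (CTCCTCC, off=5): starts [2, 12, 55, 76] → cuts [7, 17, 60, 81]
  TgoIX (GACCGACT, off=2): starts [107] → cuts [109]
  IvoV (AAATT, off=4): starts [20, 117] → cuts [24, 121]
  ZebIII (CGTTAG, off=3): starts [69, 89, 99] → cuts [72, 92, 102]
  EstIX (CTCGTTA, off=5): starts [25, 34, 97, 124] → cuts [30, 39, 102, 129]

All cut coordinates (distinct, sorted): [7, 17, 24, 30, 39, 60, 72, 81, 92, 102, 109, 121, 129]

Fragments:
  [0,7): 7 bp
  [7,17): 10 bp
  [17,24): 7 bp
  [24,30): 6 bp
  [30,39): 9 bp
  [39,60): 21 bp
  [60,72): 12 bp
  [72,81): 9 bp
  [81,92): 11 bp
  [92,102): 10 bp
  [102,109): 7 bp
  [109,121): 12 bp
  [121,129): 8 bp
  [129,140): 11 bp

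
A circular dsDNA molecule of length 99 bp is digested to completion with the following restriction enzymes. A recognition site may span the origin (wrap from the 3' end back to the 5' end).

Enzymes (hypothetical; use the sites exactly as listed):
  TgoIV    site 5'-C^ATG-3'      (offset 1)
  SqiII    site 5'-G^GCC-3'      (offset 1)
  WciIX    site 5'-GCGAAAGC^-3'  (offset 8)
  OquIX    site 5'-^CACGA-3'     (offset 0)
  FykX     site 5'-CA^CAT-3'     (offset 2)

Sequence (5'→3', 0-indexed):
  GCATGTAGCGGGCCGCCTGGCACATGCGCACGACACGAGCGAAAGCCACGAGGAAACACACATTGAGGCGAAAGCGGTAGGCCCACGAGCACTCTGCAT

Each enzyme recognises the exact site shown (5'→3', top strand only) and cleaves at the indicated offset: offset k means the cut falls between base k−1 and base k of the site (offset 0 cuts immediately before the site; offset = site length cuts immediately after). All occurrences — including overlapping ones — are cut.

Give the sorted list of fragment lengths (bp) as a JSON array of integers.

[1,3,4,5,5,5,9,11,13,14,14,15]

Site scan:
  TgoIV (CATG, off=1): starts [1, 22, 96] → cuts [2, 23, 97]
  SqiII (GGCC, off=1): starts [10, 79] → cuts [11, 80]
  WciIX (GCGAAAGC, off=8): starts [38, 67] → cuts [46, 75]
  OquIX (CACGA, off=0): starts [28, 33, 46, 83] → cuts [28, 33, 46, 83]
  FykX (CACAT, off=2): starts [20, 58] → cuts [22, 60]

All cut coordinates (distinct, sorted): [2, 11, 22, 23, 28, 33, 46, 60, 75, 80, 83, 97]

Fragments:
  2→11: 9 bp
  11→22: 11 bp
  22→23: 1 bp
  23→28: 5 bp
  28→33: 5 bp
  33→46: 13 bp
  46→60: 14 bp
  60→75: 15 bp
  75→80: 5 bp
  80→83: 3 bp
  83→97: 14 bp
  97→2 (wrap): 99-97+2 = 4 bp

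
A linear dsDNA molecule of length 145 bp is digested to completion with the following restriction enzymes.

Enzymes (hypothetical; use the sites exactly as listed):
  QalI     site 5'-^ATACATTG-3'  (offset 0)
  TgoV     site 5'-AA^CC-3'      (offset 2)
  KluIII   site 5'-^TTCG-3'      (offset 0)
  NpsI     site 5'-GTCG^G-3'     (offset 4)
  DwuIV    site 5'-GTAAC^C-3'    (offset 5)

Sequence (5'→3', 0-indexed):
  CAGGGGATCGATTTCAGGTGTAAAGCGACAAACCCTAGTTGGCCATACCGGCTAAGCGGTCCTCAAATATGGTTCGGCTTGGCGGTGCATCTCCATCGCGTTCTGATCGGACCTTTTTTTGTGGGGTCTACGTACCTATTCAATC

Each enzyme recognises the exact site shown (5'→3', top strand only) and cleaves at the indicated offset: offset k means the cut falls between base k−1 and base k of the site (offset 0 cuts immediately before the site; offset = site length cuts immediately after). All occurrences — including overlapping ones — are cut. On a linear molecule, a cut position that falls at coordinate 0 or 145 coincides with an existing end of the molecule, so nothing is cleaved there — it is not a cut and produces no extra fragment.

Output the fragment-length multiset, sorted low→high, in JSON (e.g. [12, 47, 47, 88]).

[32,40,73]

Scan for sites:
  QalI (ATACATTG, off=0): no sites
  TgoV (AACC, off=2): starts [30] → cuts [32]
  KluIII (TTCG, off=0): starts [72] → cuts [72]
  NpsI (GTCGG, off=4): no sites
  DwuIV (GTAACC, off=5): no sites

Pooled cuts: [32, 72]

Fragment lengths:
  [0,32): 32 bp
  [32,72): 40 bp
  [72,145): 73 bp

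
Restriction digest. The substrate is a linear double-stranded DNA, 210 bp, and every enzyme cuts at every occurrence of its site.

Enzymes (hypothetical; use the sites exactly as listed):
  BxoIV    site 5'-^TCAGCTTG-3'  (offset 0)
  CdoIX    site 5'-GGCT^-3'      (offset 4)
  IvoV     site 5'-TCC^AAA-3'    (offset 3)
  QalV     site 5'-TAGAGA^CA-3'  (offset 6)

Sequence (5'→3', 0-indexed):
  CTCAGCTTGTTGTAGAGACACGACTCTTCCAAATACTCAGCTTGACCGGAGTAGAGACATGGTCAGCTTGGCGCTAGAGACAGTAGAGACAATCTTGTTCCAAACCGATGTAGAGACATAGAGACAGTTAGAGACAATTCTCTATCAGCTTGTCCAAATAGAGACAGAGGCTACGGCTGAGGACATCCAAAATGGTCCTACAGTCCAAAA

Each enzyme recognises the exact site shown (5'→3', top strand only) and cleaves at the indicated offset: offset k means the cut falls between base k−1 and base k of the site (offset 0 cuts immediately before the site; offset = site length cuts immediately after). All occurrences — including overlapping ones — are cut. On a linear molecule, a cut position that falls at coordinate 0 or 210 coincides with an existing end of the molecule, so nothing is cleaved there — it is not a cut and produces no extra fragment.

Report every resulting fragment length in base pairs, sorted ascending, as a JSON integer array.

[1,4,5,6,6,8,8,9,9,10,10,10,11,12,12,15,17,18,18,21]

Per-enzyme occurrences:
  BxoIV TCAGCTTG/0: at [1, 36, 62, 144] ⇒ [1, 36, 62, 144]
  CdoIX GGCT/4: at [168, 174] ⇒ [172, 178]
  IvoV TCCAAA/3: at [27, 98, 152, 185, 203] ⇒ [30, 101, 155, 188, 206]
  QalV TAGAGACA/6: at [12, 51, 74, 83, 110, 118, 128, 158] ⇒ [18, 57, 80, 89, 116, 124, 134, 164]

Pooled cuts: [1, 18, 30, 36, 57, 62, 80, 89, 101, 116, 124, 134, 144, 155, 164, 172, 178, 188, 206]

Fragment lengths:
  [0,1): 1 bp
  [1,18): 17 bp
  [18,30): 12 bp
  [30,36): 6 bp
  [36,57): 21 bp
  [57,62): 5 bp
  [62,80): 18 bp
  [80,89): 9 bp
  [89,101): 12 bp
  [101,116): 15 bp
  [116,124): 8 bp
  [124,134): 10 bp
  [134,144): 10 bp
  [144,155): 11 bp
  [155,164): 9 bp
  [164,172): 8 bp
  [172,178): 6 bp
  [178,188): 10 bp
  [188,206): 18 bp
  [206,210): 4 bp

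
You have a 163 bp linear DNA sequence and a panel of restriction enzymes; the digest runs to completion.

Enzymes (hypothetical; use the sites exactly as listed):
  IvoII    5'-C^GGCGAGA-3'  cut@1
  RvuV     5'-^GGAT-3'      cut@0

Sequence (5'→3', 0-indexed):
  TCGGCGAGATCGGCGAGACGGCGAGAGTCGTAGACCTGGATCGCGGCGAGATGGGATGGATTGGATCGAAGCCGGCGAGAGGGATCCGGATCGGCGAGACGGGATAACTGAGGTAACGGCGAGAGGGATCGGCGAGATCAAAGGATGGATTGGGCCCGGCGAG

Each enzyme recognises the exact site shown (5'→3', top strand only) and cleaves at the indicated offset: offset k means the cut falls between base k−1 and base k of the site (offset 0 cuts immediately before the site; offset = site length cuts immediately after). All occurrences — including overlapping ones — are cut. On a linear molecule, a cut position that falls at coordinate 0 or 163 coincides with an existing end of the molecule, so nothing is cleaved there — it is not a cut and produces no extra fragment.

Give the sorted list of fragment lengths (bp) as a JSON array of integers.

[2,4,4,5,5,5,6,7,8,8,8,9,9,9,11,12,16,17,18]

Scan for sites:
  IvoII (CGGCGAGA, off=1): starts [1, 10, 18, 43, 72, 91, 116, 129] → cuts [2, 11, 19, 44, 73, 92, 117, 130]
  RvuV (GGAT, off=0): starts [37, 53, 57, 62, 81, 87, 101, 125, 142, 146] → cuts [37, 53, 57, 62, 81, 87, 101, 125, 142, 146]

All cut coordinates (distinct, sorted): [2, 11, 19, 37, 44, 53, 57, 62, 73, 81, 87, 92, 101, 117, 125, 130, 142, 146]

Fragment lengths:
  [0,2): 2 bp
  [2,11): 9 bp
  [11,19): 8 bp
  [19,37): 18 bp
  [37,44): 7 bp
  [44,53): 9 bp
  [53,57): 4 bp
  [57,62): 5 bp
  [62,73): 11 bp
  [73,81): 8 bp
  [81,87): 6 bp
  [87,92): 5 bp
  [92,101): 9 bp
  [101,117): 16 bp
  [117,125): 8 bp
  [125,130): 5 bp
  [130,142): 12 bp
  [142,146): 4 bp
  [146,163): 17 bp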